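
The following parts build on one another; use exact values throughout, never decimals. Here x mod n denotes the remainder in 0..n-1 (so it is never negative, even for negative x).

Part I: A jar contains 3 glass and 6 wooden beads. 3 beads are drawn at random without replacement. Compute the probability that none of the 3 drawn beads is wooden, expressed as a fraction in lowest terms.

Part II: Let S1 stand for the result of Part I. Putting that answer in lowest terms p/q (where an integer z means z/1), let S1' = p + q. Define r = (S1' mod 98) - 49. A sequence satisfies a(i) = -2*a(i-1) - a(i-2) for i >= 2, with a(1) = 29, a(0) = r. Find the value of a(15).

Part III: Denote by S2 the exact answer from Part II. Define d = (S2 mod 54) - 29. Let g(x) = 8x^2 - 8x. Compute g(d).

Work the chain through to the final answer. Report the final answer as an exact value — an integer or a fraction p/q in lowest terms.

Part I: total draws C(9,3) = 84; favorable C(3,3) = 1; P = 1/84; answer 1/84
Part II: S1 = 1/84; threaded value p + q = 85; r = 36; a(2) = -2*(29) - 1*(36) = -94; iterating: a(2)=-94, a(3)=159, a(4)=-224, a(5)=289, a(6)=-354, a(7)=419, a(8)=-484, a(9)=549, a(10)=-614, a(11)=679, a(12)=-744, a(13)=809, a(14)=-874, a(15)=939; answer 939
Part III: S2 = 939; d = -8; 8*(-8)^2 - 8*(-8)^1 = (512) + (64) = 576; answer 576

576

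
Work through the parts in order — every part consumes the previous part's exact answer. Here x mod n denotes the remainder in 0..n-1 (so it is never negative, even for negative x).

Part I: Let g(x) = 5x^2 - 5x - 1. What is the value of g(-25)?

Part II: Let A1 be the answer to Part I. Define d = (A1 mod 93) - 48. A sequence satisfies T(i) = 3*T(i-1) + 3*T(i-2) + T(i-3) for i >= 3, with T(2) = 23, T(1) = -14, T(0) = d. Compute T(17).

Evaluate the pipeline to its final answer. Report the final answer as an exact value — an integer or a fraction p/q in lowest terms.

Part I: 5*(-25)^2 - 5*(-25)^1 - 1 = (3125) + (125) + (-1) = 3249; answer 3249
Part II: A1 = 3249; d = 39; T(3) = 3*(23) + 3*(-14) + 1*(39) = 66; iterating: T(3)=66, T(4)=253, T(5)=980, T(6)=3765, T(7)=14488, T(8)=55739, T(9)=214446, T(10)=825043, T(11)=3174206, T(12)=12212193, T(13)=46984240, T(14)=180763505, T(15)=695455428, T(16)=2675641039, T(17)=10294052906; answer 10294052906

10294052906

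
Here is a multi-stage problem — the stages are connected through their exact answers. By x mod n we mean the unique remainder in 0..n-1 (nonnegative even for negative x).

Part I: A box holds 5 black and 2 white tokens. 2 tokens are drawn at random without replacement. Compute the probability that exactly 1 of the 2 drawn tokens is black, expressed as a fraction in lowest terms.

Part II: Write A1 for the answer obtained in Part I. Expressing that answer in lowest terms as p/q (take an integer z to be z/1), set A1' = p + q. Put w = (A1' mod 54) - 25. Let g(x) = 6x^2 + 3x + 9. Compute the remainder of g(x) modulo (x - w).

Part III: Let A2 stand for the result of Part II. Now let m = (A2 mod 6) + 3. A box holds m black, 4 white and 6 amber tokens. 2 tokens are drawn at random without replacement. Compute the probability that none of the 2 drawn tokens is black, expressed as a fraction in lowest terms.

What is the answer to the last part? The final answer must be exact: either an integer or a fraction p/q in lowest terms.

3/8

Part I: total draws C(7,2) = 21; favorable C(5,1)*C(2,1) = 10; P = 10/21; answer 10/21
Part II: A1 = 10/21; threaded value p + q = 31; w = 6; remainder = value at the root: 6*(6)^2 + 3*(6)^1 + 9 = (216) + (18) + (9) = 243; answer 243
Part III: A2 = 243; m = 6; total draws C(16,2) = 120; favorable C(10,2) = 45; P = 3/8; answer 3/8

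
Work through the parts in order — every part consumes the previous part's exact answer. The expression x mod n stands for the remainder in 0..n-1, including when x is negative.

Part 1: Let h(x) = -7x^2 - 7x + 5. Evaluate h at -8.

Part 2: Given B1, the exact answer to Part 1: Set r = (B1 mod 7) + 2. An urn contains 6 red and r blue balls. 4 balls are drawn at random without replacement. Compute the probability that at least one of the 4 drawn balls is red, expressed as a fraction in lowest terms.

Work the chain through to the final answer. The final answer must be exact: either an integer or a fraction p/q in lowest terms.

136/143

Part 1: -7*(-8)^2 - 7*(-8)^1 + 5 = (-448) + (56) + (5) = -387; answer -387
Part 2: B1 = -387; r = 7; total draws C(13,4) = 715; complement C(7,4) = 35; favorable 715 - 35 = 680; P = 136/143; answer 136/143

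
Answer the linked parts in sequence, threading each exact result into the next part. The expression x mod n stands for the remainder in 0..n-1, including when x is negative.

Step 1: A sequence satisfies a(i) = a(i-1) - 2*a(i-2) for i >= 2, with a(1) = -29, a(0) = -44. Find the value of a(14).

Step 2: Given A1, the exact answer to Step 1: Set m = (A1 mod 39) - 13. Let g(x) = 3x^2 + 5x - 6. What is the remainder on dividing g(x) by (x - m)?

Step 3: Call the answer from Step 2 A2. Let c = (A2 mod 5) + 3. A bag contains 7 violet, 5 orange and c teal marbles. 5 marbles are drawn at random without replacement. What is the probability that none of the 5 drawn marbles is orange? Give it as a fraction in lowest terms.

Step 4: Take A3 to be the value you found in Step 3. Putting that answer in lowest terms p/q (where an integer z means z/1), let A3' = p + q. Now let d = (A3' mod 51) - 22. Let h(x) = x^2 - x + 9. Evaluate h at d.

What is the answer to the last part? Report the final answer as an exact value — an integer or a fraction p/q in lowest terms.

Step 1: a(2) = 1*(-29) - 2*(-44) = 59; iterating: a(2)=59, a(3)=117, a(4)=-1, a(5)=-235, a(6)=-233, a(7)=237, a(8)=703, a(9)=229, a(10)=-1177, a(11)=-1635, a(12)=719, a(13)=3989, a(14)=2551; answer 2551
Step 2: A1 = 2551; m = 3; remainder = value at the root: 3*(3)^2 + 5*(3)^1 - 6 = (27) + (15) + (-6) = 36; answer 36
Step 3: A2 = 36; c = 4; total draws C(16,5) = 4368; favorable C(11,5) = 462; P = 11/104; answer 11/104
Step 4: A3 = 11/104; threaded value p + q = 115; d = -9; 1*(-9)^2 - 1*(-9)^1 + 9 = (81) + (9) + (9) = 99; answer 99

99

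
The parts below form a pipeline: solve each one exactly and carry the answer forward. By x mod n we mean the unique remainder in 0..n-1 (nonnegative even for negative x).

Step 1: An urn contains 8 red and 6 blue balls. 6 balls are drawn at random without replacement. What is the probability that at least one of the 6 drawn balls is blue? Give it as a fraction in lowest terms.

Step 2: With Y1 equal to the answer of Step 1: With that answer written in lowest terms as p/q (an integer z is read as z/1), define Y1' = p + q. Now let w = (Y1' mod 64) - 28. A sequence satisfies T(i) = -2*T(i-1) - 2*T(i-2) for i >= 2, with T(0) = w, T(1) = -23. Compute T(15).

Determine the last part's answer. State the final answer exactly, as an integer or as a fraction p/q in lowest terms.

4480

Step 1: total draws C(14,6) = 3003; complement C(8,6) = 28; favorable 3003 - 28 = 2975; P = 425/429; answer 425/429
Step 2: Y1 = 425/429; threaded value p + q = 854; w = -6; T(2) = -2*(-23) - 2*(-6) = 58; iterating: T(2)=58, T(3)=-70, T(4)=24, T(5)=92, T(6)=-232, T(7)=280, T(8)=-96, T(9)=-368, T(10)=928, T(11)=-1120, T(12)=384, T(13)=1472, T(14)=-3712, T(15)=4480; answer 4480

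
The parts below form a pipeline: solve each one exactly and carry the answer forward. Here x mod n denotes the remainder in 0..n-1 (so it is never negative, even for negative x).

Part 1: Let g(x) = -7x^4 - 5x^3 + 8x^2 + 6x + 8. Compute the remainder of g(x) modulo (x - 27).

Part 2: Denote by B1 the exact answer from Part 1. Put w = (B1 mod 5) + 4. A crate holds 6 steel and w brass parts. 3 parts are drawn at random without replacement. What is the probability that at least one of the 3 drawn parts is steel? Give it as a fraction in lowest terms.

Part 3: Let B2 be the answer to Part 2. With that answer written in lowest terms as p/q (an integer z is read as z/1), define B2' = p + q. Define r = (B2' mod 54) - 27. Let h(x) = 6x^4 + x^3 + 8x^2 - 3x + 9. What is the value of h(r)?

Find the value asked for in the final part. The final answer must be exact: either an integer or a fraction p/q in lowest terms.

1398835

Part 1: remainder = value at the root: -7*(27)^4 - 5*(27)^3 + 8*(27)^2 + 6*(27)^1 + 8 = (-3720087) + (-98415) + (5832) + (162) + (8) = -3812500; answer -3812500
Part 2: B1 = -3812500; w = 4; total draws C(10,3) = 120; complement C(4,3) = 4; favorable 120 - 4 = 116; P = 29/30; answer 29/30
Part 3: B2 = 29/30; threaded value p + q = 59; r = -22; 6*(-22)^4 + 1*(-22)^3 + 8*(-22)^2 - 3*(-22)^1 + 9 = (1405536) + (-10648) + (3872) + (66) + (9) = 1398835; answer 1398835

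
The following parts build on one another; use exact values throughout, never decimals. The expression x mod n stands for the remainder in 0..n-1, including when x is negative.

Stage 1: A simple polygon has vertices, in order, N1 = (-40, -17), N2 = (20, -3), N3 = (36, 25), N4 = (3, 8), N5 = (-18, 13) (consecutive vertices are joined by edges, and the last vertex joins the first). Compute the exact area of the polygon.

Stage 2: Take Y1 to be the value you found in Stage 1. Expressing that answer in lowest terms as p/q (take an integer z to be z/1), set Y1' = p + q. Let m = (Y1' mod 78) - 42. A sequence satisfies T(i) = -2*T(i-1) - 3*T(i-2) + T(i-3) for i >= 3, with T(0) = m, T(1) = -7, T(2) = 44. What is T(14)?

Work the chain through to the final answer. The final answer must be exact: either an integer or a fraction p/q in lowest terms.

6656

Stage 1: cross terms: (-40*-3 - 20*-17)=460, (20*25 - 36*-3)=608, (36*8 - 3*25)=213, (3*13 - -18*8)=183, (-18*-17 - -40*13)=826; twice the area = |2290| = 2290; area = 1145; answer 1145
Stage 2: Y1 = 1145; threaded value p + q = 1146; m = 12; T(3) = -2*(44) - 3*(-7) + 1*(12) = -55; iterating: T(3)=-55, T(4)=-29, T(5)=267, T(6)=-502, T(7)=174, T(8)=1425, T(9)=-3874, T(10)=3647, T(11)=5753, T(12)=-26321, T(13)=39030, T(14)=6656; answer 6656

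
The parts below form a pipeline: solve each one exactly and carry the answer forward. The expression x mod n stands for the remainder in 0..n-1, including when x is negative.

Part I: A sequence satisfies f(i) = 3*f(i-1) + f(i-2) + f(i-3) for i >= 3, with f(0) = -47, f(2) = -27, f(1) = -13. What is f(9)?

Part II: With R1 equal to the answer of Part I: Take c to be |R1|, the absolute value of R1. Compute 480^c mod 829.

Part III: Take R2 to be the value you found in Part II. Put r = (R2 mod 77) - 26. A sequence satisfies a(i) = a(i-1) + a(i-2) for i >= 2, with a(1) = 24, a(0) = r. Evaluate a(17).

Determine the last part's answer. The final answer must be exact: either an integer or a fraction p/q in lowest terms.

33393

Part I: f(3) = 3*(-27) + 1*(-13) + 1*(-47) = -141; iterating: f(3)=-141, f(4)=-463, f(5)=-1557, f(6)=-5275, f(7)=-17845, f(8)=-60367, f(9)=-204221; answer -204221
Part II: R1 = -204221; c = 204221; squarings mod 829: 480^1=480, 480^2=767, 480^4=528, 480^8=240, 480^16=399, 480^32=33, 480^64=260, 480^128=451, 480^256=296, 480^512=571, 480^1024=244, 480^2048=677, 480^4096=721, 480^8192=58, 480^16384=48, 480^32768=646, 480^65536=329, 480^131072=471; 480^204221 = 480^1 * 480^4 * 480^8 * 480^16 * 480^32 * 480^128 * 480^256 * 480^1024 * 480^2048 * 480^4096 * 480^65536 * 480^131072 = 175 (mod 829); answer 175
Part III: R2 = 175; r = -5; a(2) = 1*(24) + 1*(-5) = 19; iterating: a(2)=19, a(3)=43, a(4)=62, a(5)=105, a(6)=167, a(7)=272, a(8)=439, a(9)=711, a(10)=1150, a(11)=1861, a(12)=3011, a(13)=4872, a(14)=7883, a(15)=12755, a(16)=20638, a(17)=33393; answer 33393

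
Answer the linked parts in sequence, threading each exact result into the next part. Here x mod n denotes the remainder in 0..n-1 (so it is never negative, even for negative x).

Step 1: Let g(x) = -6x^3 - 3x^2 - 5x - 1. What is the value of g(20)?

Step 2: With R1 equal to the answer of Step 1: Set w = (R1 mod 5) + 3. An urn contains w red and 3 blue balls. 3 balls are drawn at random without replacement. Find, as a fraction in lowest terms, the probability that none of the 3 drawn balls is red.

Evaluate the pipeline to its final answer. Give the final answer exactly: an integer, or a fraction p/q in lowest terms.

Step 1: -6*(20)^3 - 3*(20)^2 - 5*(20)^1 - 1 = (-48000) + (-1200) + (-100) + (-1) = -49301; answer -49301
Step 2: R1 = -49301; w = 7; total draws C(10,3) = 120; favorable C(3,3) = 1; P = 1/120; answer 1/120

1/120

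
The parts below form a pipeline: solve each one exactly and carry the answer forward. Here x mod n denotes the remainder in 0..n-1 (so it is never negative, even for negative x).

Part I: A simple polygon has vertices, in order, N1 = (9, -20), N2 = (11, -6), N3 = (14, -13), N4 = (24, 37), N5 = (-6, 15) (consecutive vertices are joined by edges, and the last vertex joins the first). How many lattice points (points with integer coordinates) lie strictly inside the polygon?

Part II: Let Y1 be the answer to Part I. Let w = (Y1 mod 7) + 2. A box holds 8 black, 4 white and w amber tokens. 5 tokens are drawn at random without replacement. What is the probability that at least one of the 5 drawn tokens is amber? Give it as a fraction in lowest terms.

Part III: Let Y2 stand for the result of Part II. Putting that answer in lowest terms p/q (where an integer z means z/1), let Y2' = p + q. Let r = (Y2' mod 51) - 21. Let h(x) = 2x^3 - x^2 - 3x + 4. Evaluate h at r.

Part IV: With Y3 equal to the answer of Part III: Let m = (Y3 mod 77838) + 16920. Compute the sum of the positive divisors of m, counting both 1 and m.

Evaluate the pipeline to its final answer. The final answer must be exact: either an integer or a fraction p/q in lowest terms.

Part I: cross terms: (9*-6 - 11*-20)=166, (11*-13 - 14*-6)=-59, (14*37 - 24*-13)=830, (24*15 - -6*37)=582, (-6*-20 - 9*15)=-15; twice the area = |1504| = 1504; area = 752; boundary points = 2 + 1 + 10 + 2 + 5 = 20; strictly interior points = area - boundary/2 + 1 = 743; answer 743
Part II: Y1 = 743; w = 3; total draws C(15,5) = 3003; complement C(12,5) = 792; favorable 3003 - 792 = 2211; P = 67/91; answer 67/91
Part III: Y2 = 67/91; threaded value p + q = 158; r = -16; 2*(-16)^3 - 1*(-16)^2 - 3*(-16)^1 + 4 = (-8192) + (-256) + (48) + (4) = -8396; answer -8396
Part IV: Y3 = -8396; m = 86362; 86362 = 2 * 29 * 1489; sigma = (1 + 2) * (1 + 29) * (1 + 1489) = 3 * 30 * 1490 = 134100; answer 134100

134100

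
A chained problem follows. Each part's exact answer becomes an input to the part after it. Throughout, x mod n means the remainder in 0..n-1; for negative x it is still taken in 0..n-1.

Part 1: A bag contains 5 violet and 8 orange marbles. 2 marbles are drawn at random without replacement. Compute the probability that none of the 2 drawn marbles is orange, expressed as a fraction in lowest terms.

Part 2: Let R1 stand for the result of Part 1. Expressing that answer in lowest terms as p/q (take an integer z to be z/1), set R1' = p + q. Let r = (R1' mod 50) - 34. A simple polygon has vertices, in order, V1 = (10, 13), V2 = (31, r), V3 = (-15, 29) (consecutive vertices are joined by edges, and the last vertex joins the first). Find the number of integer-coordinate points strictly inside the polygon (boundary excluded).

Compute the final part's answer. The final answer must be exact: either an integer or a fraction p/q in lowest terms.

129

Part 1: total draws C(13,2) = 78; favorable C(5,2) = 10; P = 5/39; answer 5/39
Part 2: R1 = 5/39; threaded value p + q = 44; r = 10; cross terms: (10*10 - 31*13)=-303, (31*29 - -15*10)=1049, (-15*13 - 10*29)=-485; twice the area = |261| = 261; area = 261/2; boundary points = 3 + 1 + 1 = 5; strictly interior points = area - boundary/2 + 1 = 129; answer 129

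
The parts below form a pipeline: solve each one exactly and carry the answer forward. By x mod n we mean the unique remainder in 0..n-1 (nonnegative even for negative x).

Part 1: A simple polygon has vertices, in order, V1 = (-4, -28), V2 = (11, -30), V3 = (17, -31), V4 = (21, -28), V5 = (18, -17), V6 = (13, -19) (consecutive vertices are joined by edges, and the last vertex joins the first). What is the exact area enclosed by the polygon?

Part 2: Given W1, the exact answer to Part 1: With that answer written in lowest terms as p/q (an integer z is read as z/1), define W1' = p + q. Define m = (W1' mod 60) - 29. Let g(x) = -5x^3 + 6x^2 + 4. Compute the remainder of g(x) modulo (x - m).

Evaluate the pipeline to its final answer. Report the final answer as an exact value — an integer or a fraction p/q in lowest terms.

Part 1: cross terms: (-4*-30 - 11*-28)=428, (11*-31 - 17*-30)=169, (17*-28 - 21*-31)=175, (21*-17 - 18*-28)=147, (18*-19 - 13*-17)=-121, (13*-28 - -4*-19)=-440; twice the area = |358| = 358; area = 179; answer 179
Part 2: W1 = 179; threaded value p + q = 180; m = -29; remainder = value at the root: -5*(-29)^3 + 6*(-29)^2 + 4 = (121945) + (5046) + (4) = 126995; answer 126995

126995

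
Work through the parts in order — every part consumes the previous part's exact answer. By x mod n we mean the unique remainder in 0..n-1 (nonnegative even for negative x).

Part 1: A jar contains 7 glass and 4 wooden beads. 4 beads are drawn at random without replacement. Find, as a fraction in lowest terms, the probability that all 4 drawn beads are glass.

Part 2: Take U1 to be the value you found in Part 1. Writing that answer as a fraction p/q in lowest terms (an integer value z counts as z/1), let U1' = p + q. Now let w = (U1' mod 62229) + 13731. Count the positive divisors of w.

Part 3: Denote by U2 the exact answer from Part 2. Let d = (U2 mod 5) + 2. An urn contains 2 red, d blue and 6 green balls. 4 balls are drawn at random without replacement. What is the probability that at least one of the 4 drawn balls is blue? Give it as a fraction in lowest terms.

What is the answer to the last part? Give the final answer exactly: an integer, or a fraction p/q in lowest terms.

Part 1: total draws C(11,4) = 330; favorable C(7,4) = 35; P = 7/66; answer 7/66
Part 2: U1 = 7/66; threaded value p + q = 73; w = 13804; 13804 = 2^2 * 7 * 17 * 29; number of divisors = (2+1) * (1+1) * (1+1) * (1+1) = 24; answer 24
Part 3: U2 = 24; d = 6; total draws C(14,4) = 1001; complement C(8,4) = 70; favorable 1001 - 70 = 931; P = 133/143; answer 133/143

133/143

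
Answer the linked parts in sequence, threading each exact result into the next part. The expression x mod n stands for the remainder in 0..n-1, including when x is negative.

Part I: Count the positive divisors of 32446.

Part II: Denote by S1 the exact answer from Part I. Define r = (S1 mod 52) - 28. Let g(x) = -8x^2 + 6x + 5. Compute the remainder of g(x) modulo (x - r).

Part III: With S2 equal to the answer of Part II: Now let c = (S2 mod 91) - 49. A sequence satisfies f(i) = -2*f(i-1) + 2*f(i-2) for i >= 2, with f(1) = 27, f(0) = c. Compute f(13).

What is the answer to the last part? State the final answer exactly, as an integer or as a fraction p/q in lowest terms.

986688

Part I: 32446 = 2 * 16223; number of divisors = (1+1) * (1+1) = 4; answer 4
Part II: S1 = 4; r = -24; remainder = value at the root: -8*(-24)^2 + 6*(-24)^1 + 5 = (-4608) + (-144) + (5) = -4747; answer -4747
Part III: S2 = -4747; c = 27; f(2) = -2*(27) + 2*(27) = 0; iterating: f(2)=0, f(3)=54, f(4)=-108, f(5)=324, f(6)=-864, f(7)=2376, f(8)=-6480, f(9)=17712, f(10)=-48384, f(11)=132192, f(12)=-361152, f(13)=986688; answer 986688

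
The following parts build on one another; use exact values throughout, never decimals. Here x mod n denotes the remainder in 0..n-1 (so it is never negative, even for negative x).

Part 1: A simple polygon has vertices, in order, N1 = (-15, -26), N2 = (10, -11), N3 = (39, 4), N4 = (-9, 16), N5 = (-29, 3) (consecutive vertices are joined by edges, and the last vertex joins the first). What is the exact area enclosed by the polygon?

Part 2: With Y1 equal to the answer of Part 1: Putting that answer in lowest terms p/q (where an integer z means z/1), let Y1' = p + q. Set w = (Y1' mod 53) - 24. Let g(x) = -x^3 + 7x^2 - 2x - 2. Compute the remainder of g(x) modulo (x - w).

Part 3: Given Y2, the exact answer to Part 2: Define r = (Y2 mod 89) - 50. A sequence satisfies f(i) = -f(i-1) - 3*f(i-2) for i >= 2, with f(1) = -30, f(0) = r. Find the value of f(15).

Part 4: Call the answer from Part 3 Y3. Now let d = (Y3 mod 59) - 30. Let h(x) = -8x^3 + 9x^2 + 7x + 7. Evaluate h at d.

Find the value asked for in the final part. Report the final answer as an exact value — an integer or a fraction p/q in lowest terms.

Part 1: cross terms: (-15*-11 - 10*-26)=425, (10*4 - 39*-11)=469, (39*16 - -9*4)=660, (-9*3 - -29*16)=437, (-29*-26 - -15*3)=799; twice the area = |2790| = 2790; area = 1395; answer 1395
Part 2: Y1 = 1395; threaded value p + q = 1396; w = -6; remainder = value at the root: -1*(-6)^3 + 7*(-6)^2 - 2*(-6)^1 - 2 = (216) + (252) + (12) + (-2) = 478; answer 478
Part 3: Y2 = 478; r = -17; f(2) = -1*(-30) - 3*(-17) = 81; iterating: f(2)=81, f(3)=9, f(4)=-252, f(5)=225, f(6)=531, f(7)=-1206, f(8)=-387, f(9)=4005, f(10)=-2844, f(11)=-9171, f(12)=17703, f(13)=9810, f(14)=-62919, f(15)=33489; answer 33489
Part 4: Y3 = 33489; d = 6; -8*(6)^3 + 9*(6)^2 + 7*(6)^1 + 7 = (-1728) + (324) + (42) + (7) = -1355; answer -1355

-1355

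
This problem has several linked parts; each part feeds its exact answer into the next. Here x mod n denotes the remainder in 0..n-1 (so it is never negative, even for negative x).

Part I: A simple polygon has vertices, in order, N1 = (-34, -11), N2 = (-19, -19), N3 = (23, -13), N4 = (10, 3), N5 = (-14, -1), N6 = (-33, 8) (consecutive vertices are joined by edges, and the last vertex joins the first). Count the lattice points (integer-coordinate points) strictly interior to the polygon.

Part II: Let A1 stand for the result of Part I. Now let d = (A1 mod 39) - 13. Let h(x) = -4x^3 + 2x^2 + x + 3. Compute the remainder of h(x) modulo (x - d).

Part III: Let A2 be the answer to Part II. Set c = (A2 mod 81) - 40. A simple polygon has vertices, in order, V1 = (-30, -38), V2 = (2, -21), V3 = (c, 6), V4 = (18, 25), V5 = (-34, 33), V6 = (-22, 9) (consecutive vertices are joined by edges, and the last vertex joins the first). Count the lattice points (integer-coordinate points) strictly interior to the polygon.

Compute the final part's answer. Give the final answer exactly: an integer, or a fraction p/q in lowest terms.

Part I: cross terms: (-34*-19 - -19*-11)=437, (-19*-13 - 23*-19)=684, (23*3 - 10*-13)=199, (10*-1 - -14*3)=32, (-14*8 - -33*-1)=-145, (-33*-11 - -34*8)=635; twice the area = |1842| = 1842; area = 921; boundary points = 1 + 6 + 1 + 4 + 1 + 1 = 14; strictly interior points = area - boundary/2 + 1 = 915; answer 915
Part II: A1 = 915; d = 5; remainder = value at the root: -4*(5)^3 + 2*(5)^2 + 1*(5)^1 + 3 = (-500) + (50) + (5) + (3) = -442; answer -442
Part III: A2 = -442; c = 4; cross terms: (-30*-21 - 2*-38)=706, (2*6 - 4*-21)=96, (4*25 - 18*6)=-8, (18*33 - -34*25)=1444, (-34*9 - -22*33)=420, (-22*-38 - -30*9)=1106; twice the area = |3764| = 3764; area = 1882; boundary points = 1 + 1 + 1 + 4 + 12 + 1 = 20; strictly interior points = area - boundary/2 + 1 = 1873; answer 1873

1873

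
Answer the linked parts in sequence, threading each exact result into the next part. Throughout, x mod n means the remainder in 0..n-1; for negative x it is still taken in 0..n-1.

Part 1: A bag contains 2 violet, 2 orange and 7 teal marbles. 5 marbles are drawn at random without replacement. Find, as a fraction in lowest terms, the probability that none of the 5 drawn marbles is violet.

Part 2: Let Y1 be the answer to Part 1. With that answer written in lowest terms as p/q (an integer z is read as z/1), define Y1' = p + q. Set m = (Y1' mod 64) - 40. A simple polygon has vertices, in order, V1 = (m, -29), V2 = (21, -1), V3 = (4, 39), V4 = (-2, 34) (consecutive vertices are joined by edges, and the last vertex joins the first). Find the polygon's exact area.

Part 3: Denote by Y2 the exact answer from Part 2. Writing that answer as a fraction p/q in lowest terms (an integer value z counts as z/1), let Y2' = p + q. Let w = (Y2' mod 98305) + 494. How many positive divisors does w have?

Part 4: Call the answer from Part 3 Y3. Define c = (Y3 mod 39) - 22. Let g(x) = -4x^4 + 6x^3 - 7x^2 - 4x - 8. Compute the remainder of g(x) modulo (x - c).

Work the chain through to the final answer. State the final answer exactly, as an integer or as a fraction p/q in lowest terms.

Part 1: total draws C(11,5) = 462; favorable C(9,5) = 126; P = 3/11; answer 3/11
Part 2: Y1 = 3/11; threaded value p + q = 14; m = -26; cross terms: (-26*-1 - 21*-29)=635, (21*39 - 4*-1)=823, (4*34 - -2*39)=214, (-2*-29 - -26*34)=942; twice the area = |2614| = 2614; area = 1307; answer 1307
Part 3: Y2 = 1307; threaded value p + q = 1308; w = 1802; 1802 = 2 * 17 * 53; number of divisors = (1+1) * (1+1) * (1+1) = 8; answer 8
Part 4: Y3 = 8; c = -14; remainder = value at the root: -4*(-14)^4 + 6*(-14)^3 - 7*(-14)^2 - 4*(-14)^1 - 8 = (-153664) + (-16464) + (-1372) + (56) + (-8) = -171452; answer -171452

-171452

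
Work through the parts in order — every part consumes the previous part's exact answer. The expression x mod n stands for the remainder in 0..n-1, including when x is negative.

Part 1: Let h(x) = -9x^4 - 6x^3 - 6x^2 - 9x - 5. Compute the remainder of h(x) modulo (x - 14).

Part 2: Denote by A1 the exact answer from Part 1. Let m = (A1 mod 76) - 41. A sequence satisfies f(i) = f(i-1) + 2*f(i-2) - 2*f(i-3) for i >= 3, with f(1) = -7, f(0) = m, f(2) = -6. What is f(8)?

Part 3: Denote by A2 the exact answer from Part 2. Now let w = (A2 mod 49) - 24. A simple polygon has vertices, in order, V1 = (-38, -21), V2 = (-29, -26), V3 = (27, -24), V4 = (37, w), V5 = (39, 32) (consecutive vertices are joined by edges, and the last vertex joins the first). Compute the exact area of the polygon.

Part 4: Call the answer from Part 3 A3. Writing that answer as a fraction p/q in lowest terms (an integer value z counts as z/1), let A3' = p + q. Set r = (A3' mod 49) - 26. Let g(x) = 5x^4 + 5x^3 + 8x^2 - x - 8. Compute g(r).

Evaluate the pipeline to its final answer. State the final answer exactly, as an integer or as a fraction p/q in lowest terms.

Part 1: remainder = value at the root: -9*(14)^4 - 6*(14)^3 - 6*(14)^2 - 9*(14)^1 - 5 = (-345744) + (-16464) + (-1176) + (-126) + (-5) = -363515; answer -363515
Part 2: A1 = -363515; m = 28; f(3) = 1*(-6) + 2*(-7) - 2*(28) = -76; iterating: f(3)=-76, f(4)=-74, f(5)=-214, f(6)=-210, f(7)=-490, f(8)=-482; answer -482
Part 3: A2 = -482; w = -16; cross terms: (-38*-26 - -29*-21)=379, (-29*-24 - 27*-26)=1398, (27*-16 - 37*-24)=456, (37*32 - 39*-16)=1808, (39*-21 - -38*32)=397; twice the area = |4438| = 4438; area = 2219; answer 2219
Part 4: A3 = 2219; threaded value p + q = 2220; r = -11; 5*(-11)^4 + 5*(-11)^3 + 8*(-11)^2 - 1*(-11)^1 - 8 = (73205) + (-6655) + (968) + (11) + (-8) = 67521; answer 67521

67521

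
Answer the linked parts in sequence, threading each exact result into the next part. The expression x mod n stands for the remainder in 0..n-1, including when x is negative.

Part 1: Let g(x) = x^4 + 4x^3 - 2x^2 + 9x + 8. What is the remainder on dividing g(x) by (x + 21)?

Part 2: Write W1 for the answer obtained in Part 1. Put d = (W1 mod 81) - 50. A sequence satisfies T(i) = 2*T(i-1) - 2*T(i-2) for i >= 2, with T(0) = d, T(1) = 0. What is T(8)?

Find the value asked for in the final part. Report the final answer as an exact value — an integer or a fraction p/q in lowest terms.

-96

Part 1: remainder = value at the root: 1*(-21)^4 + 4*(-21)^3 - 2*(-21)^2 + 9*(-21)^1 + 8 = (194481) + (-37044) + (-882) + (-189) + (8) = 156374; answer 156374
Part 2: W1 = 156374; d = -6; T(2) = 2*(0) - 2*(-6) = 12; iterating: T(2)=12, T(3)=24, T(4)=24, T(5)=0, T(6)=-48, T(7)=-96, T(8)=-96; answer -96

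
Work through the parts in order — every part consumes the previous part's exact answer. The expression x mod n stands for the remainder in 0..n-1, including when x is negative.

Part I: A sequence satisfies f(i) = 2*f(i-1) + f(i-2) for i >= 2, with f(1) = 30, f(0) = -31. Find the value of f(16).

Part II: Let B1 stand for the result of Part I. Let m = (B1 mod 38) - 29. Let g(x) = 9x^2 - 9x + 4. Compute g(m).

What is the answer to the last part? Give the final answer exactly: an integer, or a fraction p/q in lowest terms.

Part I: f(2) = 2*(30) + 1*(-31) = 29; iterating: f(2)=29, f(3)=88, f(4)=205, f(5)=498, f(6)=1201, f(7)=2900, f(8)=7001, f(9)=16902, f(10)=40805, f(11)=98512, f(12)=237829, f(13)=574170, f(14)=1386169, f(15)=3346508, f(16)=8079185; answer 8079185
Part II: B1 = 8079185; m = -24; 9*(-24)^2 - 9*(-24)^1 + 4 = (5184) + (216) + (4) = 5404; answer 5404

5404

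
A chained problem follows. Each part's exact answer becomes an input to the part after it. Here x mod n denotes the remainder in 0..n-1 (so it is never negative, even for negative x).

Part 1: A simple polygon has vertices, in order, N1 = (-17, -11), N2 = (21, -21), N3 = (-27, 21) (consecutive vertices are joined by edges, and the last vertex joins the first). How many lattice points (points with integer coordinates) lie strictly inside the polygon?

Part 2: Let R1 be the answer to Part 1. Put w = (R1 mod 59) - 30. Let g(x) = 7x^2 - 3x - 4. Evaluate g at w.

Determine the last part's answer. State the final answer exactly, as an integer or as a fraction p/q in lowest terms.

360

Part 1: cross terms: (-17*-21 - 21*-11)=588, (21*21 - -27*-21)=-126, (-27*-11 - -17*21)=654; twice the area = |1116| = 1116; area = 558; boundary points = 2 + 6 + 2 = 10; strictly interior points = area - boundary/2 + 1 = 554; answer 554
Part 2: R1 = 554; w = -7; 7*(-7)^2 - 3*(-7)^1 - 4 = (343) + (21) + (-4) = 360; answer 360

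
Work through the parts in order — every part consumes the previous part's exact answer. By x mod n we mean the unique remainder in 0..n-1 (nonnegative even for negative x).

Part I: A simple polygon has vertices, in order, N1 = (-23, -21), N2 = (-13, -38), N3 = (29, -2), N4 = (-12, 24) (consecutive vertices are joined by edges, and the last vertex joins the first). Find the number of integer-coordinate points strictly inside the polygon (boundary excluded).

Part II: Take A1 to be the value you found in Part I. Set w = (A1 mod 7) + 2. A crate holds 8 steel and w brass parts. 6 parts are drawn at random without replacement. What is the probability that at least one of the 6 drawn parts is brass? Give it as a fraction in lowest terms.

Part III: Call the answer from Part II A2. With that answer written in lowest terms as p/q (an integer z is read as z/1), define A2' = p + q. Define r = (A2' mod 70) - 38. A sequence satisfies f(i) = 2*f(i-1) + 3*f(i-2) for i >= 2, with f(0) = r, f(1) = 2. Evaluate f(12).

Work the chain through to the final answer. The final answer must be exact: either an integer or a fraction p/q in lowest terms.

Part I: cross terms: (-23*-38 - -13*-21)=601, (-13*-2 - 29*-38)=1128, (29*24 - -12*-2)=672, (-12*-21 - -23*24)=804; twice the area = |3205| = 3205; area = 3205/2; boundary points = 1 + 6 + 1 + 1 = 9; strictly interior points = area - boundary/2 + 1 = 1599; answer 1599
Part II: A1 = 1599; w = 5; total draws C(13,6) = 1716; complement C(8,6) = 28; favorable 1716 - 28 = 1688; P = 422/429; answer 422/429
Part III: A2 = 422/429; threaded value p + q = 851; r = -27; f(2) = 2*(2) + 3*(-27) = -77; iterating: f(2)=-77, f(3)=-148, f(4)=-527, f(5)=-1498, f(6)=-4577, f(7)=-13648, f(8)=-41027, f(9)=-122998, f(10)=-369077, f(11)=-1107148, f(12)=-3321527; answer -3321527

-3321527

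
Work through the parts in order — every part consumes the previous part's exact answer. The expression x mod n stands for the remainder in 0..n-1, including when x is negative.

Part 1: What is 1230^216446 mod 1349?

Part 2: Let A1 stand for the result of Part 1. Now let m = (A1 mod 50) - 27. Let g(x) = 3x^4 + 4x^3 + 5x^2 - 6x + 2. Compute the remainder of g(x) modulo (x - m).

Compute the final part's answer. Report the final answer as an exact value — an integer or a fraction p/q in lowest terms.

Part 1: squarings mod 1349: 1230^1=1230, 1230^2=671, 1230^4=1024, 1230^8=403, 1230^16=529, 1230^32=598, 1230^64=119, 1230^128=671, 1230^256=1024, 1230^512=403, 1230^1024=529, 1230^2048=598, 1230^4096=119, 1230^8192=671, 1230^16384=1024, 1230^32768=403, 1230^65536=529, 1230^131072=598; 1230^216446 = 1230^2 * 1230^4 * 1230^8 * 1230^16 * 1230^32 * 1230^64 * 1230^256 * 1230^1024 * 1230^2048 * 1230^16384 * 1230^65536 * 1230^131072 = 1244 (mod 1349); answer 1244
Part 2: A1 = 1244; m = 17; remainder = value at the root: 3*(17)^4 + 4*(17)^3 + 5*(17)^2 - 6*(17)^1 + 2 = (250563) + (19652) + (1445) + (-102) + (2) = 271560; answer 271560

271560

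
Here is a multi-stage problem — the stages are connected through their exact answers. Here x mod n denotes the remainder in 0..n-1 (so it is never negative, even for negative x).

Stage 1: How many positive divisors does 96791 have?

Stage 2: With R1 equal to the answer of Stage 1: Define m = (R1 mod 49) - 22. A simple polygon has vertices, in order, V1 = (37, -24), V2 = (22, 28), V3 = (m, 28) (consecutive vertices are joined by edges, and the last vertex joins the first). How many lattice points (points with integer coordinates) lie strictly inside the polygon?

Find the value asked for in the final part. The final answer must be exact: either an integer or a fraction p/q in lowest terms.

1020

Stage 1: 96791 = 151 * 641; number of divisors = (1+1) * (1+1) = 4; answer 4
Stage 2: R1 = 4; m = -18; cross terms: (37*28 - 22*-24)=1564, (22*28 - -18*28)=1120, (-18*-24 - 37*28)=-604; twice the area = |2080| = 2080; area = 1040; boundary points = 1 + 40 + 1 = 42; strictly interior points = area - boundary/2 + 1 = 1020; answer 1020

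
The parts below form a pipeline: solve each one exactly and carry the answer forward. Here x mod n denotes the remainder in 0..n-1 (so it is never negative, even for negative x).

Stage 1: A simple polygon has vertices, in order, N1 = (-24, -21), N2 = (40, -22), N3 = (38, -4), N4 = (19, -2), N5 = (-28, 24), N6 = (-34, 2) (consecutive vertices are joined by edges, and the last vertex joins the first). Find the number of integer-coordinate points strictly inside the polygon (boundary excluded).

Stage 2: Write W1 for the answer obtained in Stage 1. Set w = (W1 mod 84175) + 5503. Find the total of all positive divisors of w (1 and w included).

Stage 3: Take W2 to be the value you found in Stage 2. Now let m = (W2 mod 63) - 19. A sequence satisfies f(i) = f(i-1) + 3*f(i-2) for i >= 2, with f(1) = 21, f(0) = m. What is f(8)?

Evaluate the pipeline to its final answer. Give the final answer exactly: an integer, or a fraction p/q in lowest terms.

Stage 1: cross terms: (-24*-22 - 40*-21)=1368, (40*-4 - 38*-22)=676, (38*-2 - 19*-4)=0, (19*24 - -28*-2)=400, (-28*2 - -34*24)=760, (-34*-21 - -24*2)=762; twice the area = |3966| = 3966; area = 1983; boundary points = 1 + 2 + 1 + 1 + 2 + 1 = 8; strictly interior points = area - boundary/2 + 1 = 1980; answer 1980
Stage 2: W1 = 1980; w = 7483; 7483 = 7 * 1069; sigma = (1 + 7) * (1 + 1069) = 8 * 1070 = 8560; answer 8560
Stage 3: W2 = 8560; m = 36; f(2) = 1*(21) + 3*(36) = 129; iterating: f(2)=129, f(3)=192, f(4)=579, f(5)=1155, f(6)=2892, f(7)=6357, f(8)=15033; answer 15033

15033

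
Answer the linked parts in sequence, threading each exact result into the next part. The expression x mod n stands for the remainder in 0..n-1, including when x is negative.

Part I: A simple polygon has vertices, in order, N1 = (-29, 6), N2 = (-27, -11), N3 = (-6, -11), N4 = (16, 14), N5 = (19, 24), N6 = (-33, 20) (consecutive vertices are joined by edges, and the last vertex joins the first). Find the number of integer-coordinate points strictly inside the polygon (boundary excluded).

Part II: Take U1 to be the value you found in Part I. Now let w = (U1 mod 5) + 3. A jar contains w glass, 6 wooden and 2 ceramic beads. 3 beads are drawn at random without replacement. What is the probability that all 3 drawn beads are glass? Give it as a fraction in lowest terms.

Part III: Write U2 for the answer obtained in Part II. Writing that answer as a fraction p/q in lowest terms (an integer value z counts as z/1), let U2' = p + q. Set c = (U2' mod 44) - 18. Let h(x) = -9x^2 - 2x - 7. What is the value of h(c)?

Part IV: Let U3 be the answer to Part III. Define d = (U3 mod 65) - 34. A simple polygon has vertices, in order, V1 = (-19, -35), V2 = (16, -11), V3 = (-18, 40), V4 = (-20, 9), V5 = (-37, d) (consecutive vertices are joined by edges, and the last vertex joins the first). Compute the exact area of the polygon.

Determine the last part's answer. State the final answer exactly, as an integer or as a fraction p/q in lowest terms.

3459/2

Part I: cross terms: (-29*-11 - -27*6)=481, (-27*-11 - -6*-11)=231, (-6*14 - 16*-11)=92, (16*24 - 19*14)=118, (19*20 - -33*24)=1172, (-33*6 - -29*20)=382; twice the area = |2476| = 2476; area = 1238; boundary points = 1 + 21 + 1 + 1 + 4 + 2 = 30; strictly interior points = area - boundary/2 + 1 = 1224; answer 1224
Part II: U1 = 1224; w = 7; total draws C(15,3) = 455; favorable C(7,3) = 35; P = 1/13; answer 1/13
Part III: U2 = 1/13; threaded value p + q = 14; c = -4; -9*(-4)^2 - 2*(-4)^1 - 7 = (-144) + (8) + (-7) = -143; answer -143
Part IV: U3 = -143; d = 18; cross terms: (-19*-11 - 16*-35)=769, (16*40 - -18*-11)=442, (-18*9 - -20*40)=638, (-20*18 - -37*9)=-27, (-37*-35 - -19*18)=1637; twice the area = |3459| = 3459; area = 3459/2; answer 3459/2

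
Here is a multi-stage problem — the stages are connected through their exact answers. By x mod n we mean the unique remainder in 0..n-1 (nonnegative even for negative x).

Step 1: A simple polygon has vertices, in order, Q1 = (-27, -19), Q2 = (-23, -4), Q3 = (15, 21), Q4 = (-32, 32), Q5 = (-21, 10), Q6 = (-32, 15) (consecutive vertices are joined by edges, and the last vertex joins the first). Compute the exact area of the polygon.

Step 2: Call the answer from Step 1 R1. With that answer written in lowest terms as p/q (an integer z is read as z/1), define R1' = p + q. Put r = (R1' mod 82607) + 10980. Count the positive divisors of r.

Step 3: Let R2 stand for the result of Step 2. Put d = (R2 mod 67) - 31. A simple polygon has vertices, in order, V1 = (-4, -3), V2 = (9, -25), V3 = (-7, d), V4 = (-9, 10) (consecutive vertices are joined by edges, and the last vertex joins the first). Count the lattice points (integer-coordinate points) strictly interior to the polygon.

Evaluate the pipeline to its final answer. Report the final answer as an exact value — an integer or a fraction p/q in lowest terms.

231

Step 1: cross terms: (-27*-4 - -23*-19)=-329, (-23*21 - 15*-4)=-423, (15*32 - -32*21)=1152, (-32*10 - -21*32)=352, (-21*15 - -32*10)=5, (-32*-19 - -27*15)=1013; twice the area = |1770| = 1770; area = 885; answer 885
Step 2: R1 = 885; threaded value p + q = 886; r = 11866; 11866 = 2 * 17 * 349; number of divisors = (1+1) * (1+1) * (1+1) = 8; answer 8
Step 3: R2 = 8; d = -23; cross terms: (-4*-25 - 9*-3)=127, (9*-23 - -7*-25)=-382, (-7*10 - -9*-23)=-277, (-9*-3 - -4*10)=67; twice the area = |-465| = 465; area = 465/2; boundary points = 1 + 2 + 1 + 1 = 5; strictly interior points = area - boundary/2 + 1 = 231; answer 231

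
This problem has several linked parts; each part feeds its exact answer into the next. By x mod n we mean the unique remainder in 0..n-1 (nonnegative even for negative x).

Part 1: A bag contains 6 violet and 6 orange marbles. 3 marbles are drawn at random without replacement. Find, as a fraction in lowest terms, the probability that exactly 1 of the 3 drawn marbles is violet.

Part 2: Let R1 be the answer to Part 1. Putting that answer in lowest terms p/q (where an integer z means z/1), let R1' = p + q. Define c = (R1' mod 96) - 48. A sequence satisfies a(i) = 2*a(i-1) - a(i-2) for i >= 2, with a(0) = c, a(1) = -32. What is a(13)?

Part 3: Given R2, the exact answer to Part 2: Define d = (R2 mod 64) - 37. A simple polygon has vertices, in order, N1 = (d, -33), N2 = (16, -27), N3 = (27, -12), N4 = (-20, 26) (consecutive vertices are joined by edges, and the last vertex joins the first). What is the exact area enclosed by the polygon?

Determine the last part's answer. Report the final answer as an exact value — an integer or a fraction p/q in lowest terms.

Part 1: total draws C(12,3) = 220; favorable C(6,1)*C(6,2) = 90; P = 9/22; answer 9/22
Part 2: R1 = 9/22; threaded value p + q = 31; c = -17; a(2) = 2*(-32) - 1*(-17) = -47; iterating: a(2)=-47, a(3)=-62, a(4)=-77, a(5)=-92, a(6)=-107, a(7)=-122, a(8)=-137, a(9)=-152, a(10)=-167, a(11)=-182, a(12)=-197, a(13)=-212; answer -212
Part 3: R2 = -212; d = 7; cross terms: (7*-27 - 16*-33)=339, (16*-12 - 27*-27)=537, (27*26 - -20*-12)=462, (-20*-33 - 7*26)=478; twice the area = |1816| = 1816; area = 908; answer 908

908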